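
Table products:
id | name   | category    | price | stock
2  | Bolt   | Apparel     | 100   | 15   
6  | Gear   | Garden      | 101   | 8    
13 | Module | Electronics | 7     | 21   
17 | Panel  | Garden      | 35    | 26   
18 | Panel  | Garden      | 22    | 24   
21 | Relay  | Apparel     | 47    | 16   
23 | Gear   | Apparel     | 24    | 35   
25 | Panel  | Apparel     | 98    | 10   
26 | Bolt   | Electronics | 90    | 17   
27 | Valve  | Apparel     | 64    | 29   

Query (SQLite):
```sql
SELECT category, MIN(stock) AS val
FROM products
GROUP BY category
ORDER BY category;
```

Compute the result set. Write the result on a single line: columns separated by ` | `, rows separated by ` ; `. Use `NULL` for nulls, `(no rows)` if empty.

Apparel | 10 ; Electronics | 17 ; Garden | 8

Partition products by category; compute MIN(stock) within each group.
  Apparel: ids {2, 21, 23, 25, 27} → MIN(stock)=10
  Electronics: ids {13, 26} → MIN(stock)=17
  Garden: ids {6, 17, 18} → MIN(stock)=8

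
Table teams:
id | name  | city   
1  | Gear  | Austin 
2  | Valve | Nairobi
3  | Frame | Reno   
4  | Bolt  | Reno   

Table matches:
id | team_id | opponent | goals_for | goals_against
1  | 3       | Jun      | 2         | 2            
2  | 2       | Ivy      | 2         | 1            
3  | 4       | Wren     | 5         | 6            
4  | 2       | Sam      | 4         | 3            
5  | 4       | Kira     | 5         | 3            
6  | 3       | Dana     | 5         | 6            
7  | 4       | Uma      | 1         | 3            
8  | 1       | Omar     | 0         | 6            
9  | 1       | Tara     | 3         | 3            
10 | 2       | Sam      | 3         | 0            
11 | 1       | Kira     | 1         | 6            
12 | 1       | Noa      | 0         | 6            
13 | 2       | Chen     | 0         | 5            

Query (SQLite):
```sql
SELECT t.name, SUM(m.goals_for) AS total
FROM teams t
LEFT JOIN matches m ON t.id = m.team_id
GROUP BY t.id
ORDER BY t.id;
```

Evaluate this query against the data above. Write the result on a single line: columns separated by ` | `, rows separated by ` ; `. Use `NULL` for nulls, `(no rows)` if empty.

LEFT JOIN keeps every teams row; unmatched ones get NULL for matches columns.
Group by teams.id and compute SUM(m.goals_for). SUM over an all-NULL group is NULL.
  1: ids {8, 9, 11, 12} → SUM(m.goals_for)=4
  2: ids {2, 4, 10, 13} → SUM(m.goals_for)=9
  3: ids {1, 6} → SUM(m.goals_for)=7
  4: ids {3, 5, 7} → SUM(m.goals_for)=11

Gear | 4 ; Valve | 9 ; Frame | 7 ; Bolt | 11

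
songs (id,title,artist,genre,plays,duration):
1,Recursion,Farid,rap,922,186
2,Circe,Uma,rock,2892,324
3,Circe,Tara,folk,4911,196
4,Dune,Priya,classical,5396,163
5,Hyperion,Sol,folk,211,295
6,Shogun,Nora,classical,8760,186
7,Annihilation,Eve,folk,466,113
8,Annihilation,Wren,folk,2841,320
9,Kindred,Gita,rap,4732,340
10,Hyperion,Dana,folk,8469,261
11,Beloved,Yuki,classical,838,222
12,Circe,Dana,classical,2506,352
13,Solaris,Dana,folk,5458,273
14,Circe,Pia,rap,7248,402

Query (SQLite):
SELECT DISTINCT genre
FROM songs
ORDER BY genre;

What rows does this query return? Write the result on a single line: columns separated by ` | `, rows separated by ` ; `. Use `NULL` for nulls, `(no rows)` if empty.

classical ; folk ; rap ; rock

Collect distinct genre values from songs.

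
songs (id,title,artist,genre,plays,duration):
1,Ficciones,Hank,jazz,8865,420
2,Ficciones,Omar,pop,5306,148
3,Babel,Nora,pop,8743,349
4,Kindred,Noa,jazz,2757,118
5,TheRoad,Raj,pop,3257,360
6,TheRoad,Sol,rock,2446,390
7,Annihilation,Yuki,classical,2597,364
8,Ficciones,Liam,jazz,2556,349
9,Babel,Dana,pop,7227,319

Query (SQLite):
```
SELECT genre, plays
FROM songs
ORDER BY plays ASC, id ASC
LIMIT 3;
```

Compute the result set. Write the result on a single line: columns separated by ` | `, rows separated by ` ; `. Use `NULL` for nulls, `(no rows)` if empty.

Sort by plays asc, tiebreak id asc: (2446, id=6), (2556, id=8), (2597, id=7), (2757, id=4), (3257, id=5), (5306, id=2) …. Take first 3.

rock | 2446 ; jazz | 2556 ; classical | 2597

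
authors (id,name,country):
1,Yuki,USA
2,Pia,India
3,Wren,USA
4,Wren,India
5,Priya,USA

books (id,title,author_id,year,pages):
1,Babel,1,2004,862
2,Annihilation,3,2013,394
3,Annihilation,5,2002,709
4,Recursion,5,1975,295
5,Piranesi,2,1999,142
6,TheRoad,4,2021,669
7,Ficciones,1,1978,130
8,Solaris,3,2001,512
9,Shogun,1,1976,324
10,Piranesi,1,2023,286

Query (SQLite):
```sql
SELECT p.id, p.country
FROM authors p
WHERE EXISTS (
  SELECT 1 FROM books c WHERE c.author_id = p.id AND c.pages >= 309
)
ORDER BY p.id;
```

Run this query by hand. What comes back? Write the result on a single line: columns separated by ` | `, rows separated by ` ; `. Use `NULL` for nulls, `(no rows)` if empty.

For each authors row, check whether any books with matching author_id has pages >= 309.
Keep rows where that is true.

1 | USA ; 3 | USA ; 4 | India ; 5 | USA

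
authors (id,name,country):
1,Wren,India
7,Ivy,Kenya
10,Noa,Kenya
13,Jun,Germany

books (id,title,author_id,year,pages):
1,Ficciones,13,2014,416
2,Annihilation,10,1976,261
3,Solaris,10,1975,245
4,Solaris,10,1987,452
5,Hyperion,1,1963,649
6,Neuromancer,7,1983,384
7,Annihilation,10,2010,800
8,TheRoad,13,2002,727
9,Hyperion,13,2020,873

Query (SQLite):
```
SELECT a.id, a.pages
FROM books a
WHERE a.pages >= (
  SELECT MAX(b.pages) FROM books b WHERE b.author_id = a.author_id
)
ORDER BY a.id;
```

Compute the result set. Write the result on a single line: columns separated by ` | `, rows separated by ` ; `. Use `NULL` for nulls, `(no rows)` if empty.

For each books row a, compute MAX(pages) over rows sharing a.author_id.
Keep row a if a.pages >= that per-group MAX.
  author_id=1: MAX(pages) = 649
  author_id=7: MAX(pages) = 384
  author_id=10: MAX(pages) = 800
  author_id=13: MAX(pages) = 873

5 | 649 ; 6 | 384 ; 7 | 800 ; 9 | 873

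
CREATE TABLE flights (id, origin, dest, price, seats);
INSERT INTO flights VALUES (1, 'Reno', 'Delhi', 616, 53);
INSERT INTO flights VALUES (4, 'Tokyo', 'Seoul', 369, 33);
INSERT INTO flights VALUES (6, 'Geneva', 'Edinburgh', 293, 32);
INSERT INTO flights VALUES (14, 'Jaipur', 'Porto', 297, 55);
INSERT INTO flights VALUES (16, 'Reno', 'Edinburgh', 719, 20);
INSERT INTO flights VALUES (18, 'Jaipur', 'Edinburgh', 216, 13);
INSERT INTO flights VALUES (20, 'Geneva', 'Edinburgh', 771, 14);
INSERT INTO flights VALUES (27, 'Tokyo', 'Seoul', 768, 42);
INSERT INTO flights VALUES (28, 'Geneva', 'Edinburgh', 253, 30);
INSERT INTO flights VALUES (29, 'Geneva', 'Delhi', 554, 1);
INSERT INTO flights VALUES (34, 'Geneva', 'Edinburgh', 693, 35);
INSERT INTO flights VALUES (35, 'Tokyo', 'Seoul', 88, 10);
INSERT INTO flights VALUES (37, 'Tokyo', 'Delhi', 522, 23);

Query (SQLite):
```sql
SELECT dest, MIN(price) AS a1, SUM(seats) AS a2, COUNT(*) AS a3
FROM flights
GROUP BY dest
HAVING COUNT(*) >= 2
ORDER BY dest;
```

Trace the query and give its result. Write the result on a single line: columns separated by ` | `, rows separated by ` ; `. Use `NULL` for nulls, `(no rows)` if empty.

Group flights by dest.
Per group compute: MIN(price), SUM(seats), COUNT(*).
HAVING: drop groups with fewer than 2 rows.
  Delhi: ids {1, 29, 37} → MIN(price)=522, SUM(seats)=77, COUNT(*)=3
  Edinburgh: ids {6, 16, 18, 20, 28, 34} → MIN(price)=216, SUM(seats)=144, COUNT(*)=6
  Porto: ids {14} → MIN(price)=297, SUM(seats)=55, COUNT(*)=1
  Seoul: ids {4, 27, 35} → MIN(price)=88, SUM(seats)=85, COUNT(*)=3

Delhi | 522 | 77 | 3 ; Edinburgh | 216 | 144 | 6 ; Seoul | 88 | 85 | 3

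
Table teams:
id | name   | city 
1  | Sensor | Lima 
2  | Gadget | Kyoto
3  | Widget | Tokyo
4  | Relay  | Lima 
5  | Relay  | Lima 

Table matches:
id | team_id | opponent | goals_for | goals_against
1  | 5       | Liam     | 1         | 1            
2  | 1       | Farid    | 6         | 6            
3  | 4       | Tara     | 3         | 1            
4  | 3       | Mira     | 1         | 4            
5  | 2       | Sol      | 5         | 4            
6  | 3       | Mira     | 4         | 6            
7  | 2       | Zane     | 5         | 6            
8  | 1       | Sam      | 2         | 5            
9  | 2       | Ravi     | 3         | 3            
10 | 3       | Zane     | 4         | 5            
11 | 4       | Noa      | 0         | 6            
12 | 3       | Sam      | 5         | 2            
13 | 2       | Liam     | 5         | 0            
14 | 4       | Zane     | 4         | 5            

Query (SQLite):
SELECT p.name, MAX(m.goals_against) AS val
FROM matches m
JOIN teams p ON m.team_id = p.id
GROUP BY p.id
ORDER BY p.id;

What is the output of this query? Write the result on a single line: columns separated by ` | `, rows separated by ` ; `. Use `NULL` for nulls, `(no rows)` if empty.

Join each matches row to its teams via team_id.
Group joined rows by teams.id; compute MAX(m.goals_against) per group.
  1: ids {2, 8} → MAX(m.goals_against)=6
  2: ids {5, 7, 9, 13} → MAX(m.goals_against)=6
  3: ids {4, 6, 10, 12} → MAX(m.goals_against)=6
  4: ids {3, 11, 14} → MAX(m.goals_against)=6
  5: ids {1} → MAX(m.goals_against)=1

Sensor | 6 ; Gadget | 6 ; Widget | 6 ; Relay | 6 ; Relay | 1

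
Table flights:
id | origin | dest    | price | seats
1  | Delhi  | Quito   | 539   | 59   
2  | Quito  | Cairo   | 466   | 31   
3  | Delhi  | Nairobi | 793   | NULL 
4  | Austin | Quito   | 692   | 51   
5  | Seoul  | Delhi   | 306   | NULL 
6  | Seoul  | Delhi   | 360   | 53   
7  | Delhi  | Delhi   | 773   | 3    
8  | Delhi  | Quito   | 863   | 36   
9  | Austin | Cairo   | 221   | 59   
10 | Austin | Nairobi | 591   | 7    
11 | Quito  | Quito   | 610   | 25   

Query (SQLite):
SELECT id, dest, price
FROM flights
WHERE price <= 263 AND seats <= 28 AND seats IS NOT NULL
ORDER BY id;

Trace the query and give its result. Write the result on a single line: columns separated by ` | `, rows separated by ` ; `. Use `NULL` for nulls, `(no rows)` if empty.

price <= 263: ids {9}
seats <= 28: ids {7, 10, 11}
seats IS NOT NULL: ids {1, 2, 4, 6, 7, 8, 9, 10, 11}
Combine with AND.

(no rows)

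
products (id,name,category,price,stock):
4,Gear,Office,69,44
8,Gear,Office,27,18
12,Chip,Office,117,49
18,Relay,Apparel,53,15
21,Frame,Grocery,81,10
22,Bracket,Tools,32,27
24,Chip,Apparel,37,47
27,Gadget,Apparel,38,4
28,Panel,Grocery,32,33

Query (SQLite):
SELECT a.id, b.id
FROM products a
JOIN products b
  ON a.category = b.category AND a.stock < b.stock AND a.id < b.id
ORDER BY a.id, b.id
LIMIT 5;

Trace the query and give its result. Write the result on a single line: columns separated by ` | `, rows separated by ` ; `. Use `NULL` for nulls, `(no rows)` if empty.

Pairs (a,b) with same category, a.stock < b.stock, a.id < b.id.
category groups: Apparel:{18,24,27} Grocery:{21,28} Office:{4,8,12} Tools:{22}
Ordered by (a.id, b.id); first 5.

4 | 12 ; 8 | 12 ; 18 | 24 ; 21 | 28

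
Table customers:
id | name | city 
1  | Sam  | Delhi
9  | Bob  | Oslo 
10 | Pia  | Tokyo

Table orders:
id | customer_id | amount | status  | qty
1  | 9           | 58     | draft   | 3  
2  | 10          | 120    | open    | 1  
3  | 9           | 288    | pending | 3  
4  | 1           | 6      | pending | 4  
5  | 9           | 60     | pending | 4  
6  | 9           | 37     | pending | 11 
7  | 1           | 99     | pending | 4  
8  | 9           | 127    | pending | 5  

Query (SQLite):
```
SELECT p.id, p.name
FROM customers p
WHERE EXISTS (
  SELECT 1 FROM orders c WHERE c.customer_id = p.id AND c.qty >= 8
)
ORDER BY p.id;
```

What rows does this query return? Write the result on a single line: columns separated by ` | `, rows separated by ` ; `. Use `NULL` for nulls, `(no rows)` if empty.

9 | Bob

For each customers row, check whether any orders with matching customer_id has qty >= 8.
Keep rows where that is true.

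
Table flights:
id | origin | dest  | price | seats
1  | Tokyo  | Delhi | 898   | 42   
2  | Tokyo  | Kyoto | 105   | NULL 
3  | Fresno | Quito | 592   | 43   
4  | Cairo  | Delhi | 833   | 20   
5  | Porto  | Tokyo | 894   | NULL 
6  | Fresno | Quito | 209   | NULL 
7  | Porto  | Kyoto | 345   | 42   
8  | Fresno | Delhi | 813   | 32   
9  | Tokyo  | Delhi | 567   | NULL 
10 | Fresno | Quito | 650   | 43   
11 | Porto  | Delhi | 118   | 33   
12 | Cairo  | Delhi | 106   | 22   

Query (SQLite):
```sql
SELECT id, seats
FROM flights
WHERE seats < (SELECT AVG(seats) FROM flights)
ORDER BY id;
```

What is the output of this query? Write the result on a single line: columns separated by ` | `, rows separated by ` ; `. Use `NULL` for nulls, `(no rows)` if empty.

4 | 20 ; 8 | 32 ; 11 | 33 ; 12 | 22

Scalar subquery: AVG(seats) over all flights rows = 34.625.
Keep rows where seats < that value.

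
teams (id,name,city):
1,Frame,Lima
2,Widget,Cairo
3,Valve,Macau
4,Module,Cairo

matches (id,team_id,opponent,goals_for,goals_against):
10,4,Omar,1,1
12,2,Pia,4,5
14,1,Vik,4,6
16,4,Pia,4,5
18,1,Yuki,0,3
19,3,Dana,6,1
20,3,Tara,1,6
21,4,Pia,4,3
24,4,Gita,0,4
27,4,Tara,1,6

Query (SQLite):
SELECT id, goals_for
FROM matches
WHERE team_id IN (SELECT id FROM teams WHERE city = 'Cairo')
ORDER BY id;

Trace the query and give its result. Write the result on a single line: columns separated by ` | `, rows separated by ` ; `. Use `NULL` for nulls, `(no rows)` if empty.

10 | 1 ; 12 | 4 ; 16 | 4 ; 21 | 4 ; 24 | 0 ; 27 | 1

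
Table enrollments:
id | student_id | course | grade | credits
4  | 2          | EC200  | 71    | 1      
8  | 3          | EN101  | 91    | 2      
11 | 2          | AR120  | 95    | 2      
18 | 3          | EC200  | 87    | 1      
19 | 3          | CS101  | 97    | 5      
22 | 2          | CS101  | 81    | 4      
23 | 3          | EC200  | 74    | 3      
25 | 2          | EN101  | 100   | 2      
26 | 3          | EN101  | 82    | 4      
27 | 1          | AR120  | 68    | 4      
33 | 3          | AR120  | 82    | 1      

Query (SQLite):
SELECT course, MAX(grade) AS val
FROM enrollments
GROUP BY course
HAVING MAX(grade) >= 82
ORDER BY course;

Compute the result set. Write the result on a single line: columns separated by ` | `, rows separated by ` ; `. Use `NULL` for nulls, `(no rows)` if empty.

AR120 | 95 ; CS101 | 97 ; EC200 | 87 ; EN101 | 100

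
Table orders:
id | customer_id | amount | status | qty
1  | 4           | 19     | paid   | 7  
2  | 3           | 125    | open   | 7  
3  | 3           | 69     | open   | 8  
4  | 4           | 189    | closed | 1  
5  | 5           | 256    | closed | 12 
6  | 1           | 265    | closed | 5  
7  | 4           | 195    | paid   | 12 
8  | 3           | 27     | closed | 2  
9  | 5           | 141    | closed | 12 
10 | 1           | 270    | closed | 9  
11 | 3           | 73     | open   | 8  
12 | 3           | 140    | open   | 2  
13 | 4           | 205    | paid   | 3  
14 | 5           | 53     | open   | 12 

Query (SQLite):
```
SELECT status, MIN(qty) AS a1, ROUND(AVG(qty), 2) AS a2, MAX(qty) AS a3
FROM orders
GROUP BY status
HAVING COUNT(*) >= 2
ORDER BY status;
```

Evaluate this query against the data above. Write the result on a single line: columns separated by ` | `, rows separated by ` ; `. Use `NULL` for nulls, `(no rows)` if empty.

closed | 1 | 6.83 | 12 ; open | 2 | 7.4 | 12 ; paid | 3 | 7.33 | 12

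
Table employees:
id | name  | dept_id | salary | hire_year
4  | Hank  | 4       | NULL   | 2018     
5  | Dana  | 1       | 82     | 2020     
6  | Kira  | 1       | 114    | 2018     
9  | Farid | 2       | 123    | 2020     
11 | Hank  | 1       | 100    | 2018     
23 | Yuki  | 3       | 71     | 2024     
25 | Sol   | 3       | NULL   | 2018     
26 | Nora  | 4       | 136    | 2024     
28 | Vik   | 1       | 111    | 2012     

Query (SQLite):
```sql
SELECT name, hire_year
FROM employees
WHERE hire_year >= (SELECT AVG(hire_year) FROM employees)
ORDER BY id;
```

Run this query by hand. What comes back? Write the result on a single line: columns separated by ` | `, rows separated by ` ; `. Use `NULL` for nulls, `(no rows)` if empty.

Scalar subquery: AVG(hire_year) over all employees rows = 2019.111111 (≈; comparison uses full precision).
Keep rows where hire_year >= that value.

Dana | 2020 ; Farid | 2020 ; Yuki | 2024 ; Nora | 2024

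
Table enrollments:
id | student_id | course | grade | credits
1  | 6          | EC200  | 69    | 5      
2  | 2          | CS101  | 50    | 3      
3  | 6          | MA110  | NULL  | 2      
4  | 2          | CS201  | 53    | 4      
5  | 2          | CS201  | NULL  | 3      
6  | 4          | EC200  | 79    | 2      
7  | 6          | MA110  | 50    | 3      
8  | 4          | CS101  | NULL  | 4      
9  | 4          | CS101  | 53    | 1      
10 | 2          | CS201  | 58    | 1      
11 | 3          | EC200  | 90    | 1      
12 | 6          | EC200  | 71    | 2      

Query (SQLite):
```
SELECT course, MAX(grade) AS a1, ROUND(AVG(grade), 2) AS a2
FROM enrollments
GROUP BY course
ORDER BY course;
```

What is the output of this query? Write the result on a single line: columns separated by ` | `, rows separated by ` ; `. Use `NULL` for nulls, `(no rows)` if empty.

CS101 | 53 | 51.5 ; CS201 | 58 | 55.5 ; EC200 | 90 | 77.25 ; MA110 | 50 | 50

Group enrollments by course.
Per group compute: MAX(grade), ROUND(AVG(grade), 2).
  CS101: ids {2, 8, 9} → MAX(grade)=53, ROUND(AVG(grade), 2)=51.5
  CS201: ids {4, 5, 10} → MAX(grade)=58, ROUND(AVG(grade), 2)=55.5
  EC200: ids {1, 6, 11, 12} → MAX(grade)=90, ROUND(AVG(grade), 2)=77.25
  MA110: ids {3, 7} → MAX(grade)=50, ROUND(AVG(grade), 2)=50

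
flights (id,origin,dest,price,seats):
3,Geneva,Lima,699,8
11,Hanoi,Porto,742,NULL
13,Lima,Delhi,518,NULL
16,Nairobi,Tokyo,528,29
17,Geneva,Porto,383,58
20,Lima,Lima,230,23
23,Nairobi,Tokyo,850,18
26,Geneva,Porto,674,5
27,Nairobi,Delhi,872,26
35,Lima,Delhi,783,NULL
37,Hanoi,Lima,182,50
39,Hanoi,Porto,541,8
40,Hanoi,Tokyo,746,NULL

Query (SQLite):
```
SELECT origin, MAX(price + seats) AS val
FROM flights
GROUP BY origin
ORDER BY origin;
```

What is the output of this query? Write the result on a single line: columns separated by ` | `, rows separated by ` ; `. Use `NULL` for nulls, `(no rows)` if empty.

For each row compute price + seats.
Group by origin; take MAX of the expression per group.
  Geneva: ids {3, 17, 26} → MAX(price + seats)=707
  Hanoi: ids {11, 37, 39, 40} → MAX(price + seats)=549
  Lima: ids {13, 20, 35} → MAX(price + seats)=253
  Nairobi: ids {16, 23, 27} → MAX(price + seats)=898

Geneva | 707 ; Hanoi | 549 ; Lima | 253 ; Nairobi | 898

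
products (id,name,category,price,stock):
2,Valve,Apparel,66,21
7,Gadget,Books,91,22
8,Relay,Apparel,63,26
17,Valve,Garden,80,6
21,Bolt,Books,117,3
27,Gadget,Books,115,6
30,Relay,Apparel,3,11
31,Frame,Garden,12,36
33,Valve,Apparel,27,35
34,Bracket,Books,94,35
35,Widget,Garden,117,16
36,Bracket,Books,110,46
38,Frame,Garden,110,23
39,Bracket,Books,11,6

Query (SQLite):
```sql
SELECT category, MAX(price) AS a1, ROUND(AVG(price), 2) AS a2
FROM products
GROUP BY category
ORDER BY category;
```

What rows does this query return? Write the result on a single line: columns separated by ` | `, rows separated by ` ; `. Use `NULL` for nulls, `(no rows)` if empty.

Apparel | 66 | 39.75 ; Books | 117 | 89.67 ; Garden | 117 | 79.75

Group products by category.
Per group compute: MAX(price), ROUND(AVG(price), 2).
  Apparel: ids {2, 8, 30, 33} → MAX(price)=66, ROUND(AVG(price), 2)=39.75
  Books: ids {7, 21, 27, 34, 36, 39} → MAX(price)=117, ROUND(AVG(price), 2)=89.67
  Garden: ids {17, 31, 35, 38} → MAX(price)=117, ROUND(AVG(price), 2)=79.75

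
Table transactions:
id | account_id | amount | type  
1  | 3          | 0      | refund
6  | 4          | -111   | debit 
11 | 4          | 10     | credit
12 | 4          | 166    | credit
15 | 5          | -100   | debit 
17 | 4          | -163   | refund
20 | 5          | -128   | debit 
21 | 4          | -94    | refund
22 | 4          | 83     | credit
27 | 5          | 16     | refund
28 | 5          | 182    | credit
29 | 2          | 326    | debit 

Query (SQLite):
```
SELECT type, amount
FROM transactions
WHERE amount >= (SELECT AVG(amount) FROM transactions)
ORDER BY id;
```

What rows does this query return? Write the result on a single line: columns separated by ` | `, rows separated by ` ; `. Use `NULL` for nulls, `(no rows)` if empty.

Scalar subquery: AVG(amount) over all transactions rows = 15.583333 (≈; comparison uses full precision).
Keep rows where amount >= that value.

credit | 166 ; credit | 83 ; refund | 16 ; credit | 182 ; debit | 326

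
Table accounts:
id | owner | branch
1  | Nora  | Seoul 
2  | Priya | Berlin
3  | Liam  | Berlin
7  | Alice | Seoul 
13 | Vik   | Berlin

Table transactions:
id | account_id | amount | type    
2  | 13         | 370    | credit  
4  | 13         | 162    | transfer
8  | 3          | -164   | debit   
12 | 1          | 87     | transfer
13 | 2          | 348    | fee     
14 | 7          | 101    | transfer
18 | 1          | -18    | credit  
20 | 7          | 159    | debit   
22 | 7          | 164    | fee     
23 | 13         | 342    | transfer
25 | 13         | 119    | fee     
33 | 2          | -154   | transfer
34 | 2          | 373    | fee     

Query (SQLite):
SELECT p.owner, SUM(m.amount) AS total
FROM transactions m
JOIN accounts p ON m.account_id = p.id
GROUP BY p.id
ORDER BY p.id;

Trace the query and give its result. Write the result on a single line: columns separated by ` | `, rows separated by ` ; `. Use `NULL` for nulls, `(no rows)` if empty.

Nora | 69 ; Priya | 567 ; Liam | -164 ; Alice | 424 ; Vik | 993

Join each transactions row to its accounts via account_id.
Group joined rows by accounts.id; compute SUM(m.amount) per group.
  1: ids {12, 18} → SUM(m.amount)=69
  2: ids {13, 33, 34} → SUM(m.amount)=567
  3: ids {8} → SUM(m.amount)=-164
  7: ids {14, 20, 22} → SUM(m.amount)=424
  13: ids {2, 4, 23, 25} → SUM(m.amount)=993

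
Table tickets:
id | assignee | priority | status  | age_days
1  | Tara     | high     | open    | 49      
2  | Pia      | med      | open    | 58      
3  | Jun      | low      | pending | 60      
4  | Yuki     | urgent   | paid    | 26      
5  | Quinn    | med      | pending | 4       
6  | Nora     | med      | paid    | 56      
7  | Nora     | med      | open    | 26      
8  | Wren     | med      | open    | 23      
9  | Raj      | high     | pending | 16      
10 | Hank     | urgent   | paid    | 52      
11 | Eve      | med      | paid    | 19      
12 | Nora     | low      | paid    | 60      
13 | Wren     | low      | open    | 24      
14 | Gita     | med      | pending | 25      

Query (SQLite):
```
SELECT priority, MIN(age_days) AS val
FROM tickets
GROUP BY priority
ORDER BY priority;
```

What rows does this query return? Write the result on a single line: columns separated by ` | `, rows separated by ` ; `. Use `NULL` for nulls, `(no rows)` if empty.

high | 16 ; low | 24 ; med | 4 ; urgent | 26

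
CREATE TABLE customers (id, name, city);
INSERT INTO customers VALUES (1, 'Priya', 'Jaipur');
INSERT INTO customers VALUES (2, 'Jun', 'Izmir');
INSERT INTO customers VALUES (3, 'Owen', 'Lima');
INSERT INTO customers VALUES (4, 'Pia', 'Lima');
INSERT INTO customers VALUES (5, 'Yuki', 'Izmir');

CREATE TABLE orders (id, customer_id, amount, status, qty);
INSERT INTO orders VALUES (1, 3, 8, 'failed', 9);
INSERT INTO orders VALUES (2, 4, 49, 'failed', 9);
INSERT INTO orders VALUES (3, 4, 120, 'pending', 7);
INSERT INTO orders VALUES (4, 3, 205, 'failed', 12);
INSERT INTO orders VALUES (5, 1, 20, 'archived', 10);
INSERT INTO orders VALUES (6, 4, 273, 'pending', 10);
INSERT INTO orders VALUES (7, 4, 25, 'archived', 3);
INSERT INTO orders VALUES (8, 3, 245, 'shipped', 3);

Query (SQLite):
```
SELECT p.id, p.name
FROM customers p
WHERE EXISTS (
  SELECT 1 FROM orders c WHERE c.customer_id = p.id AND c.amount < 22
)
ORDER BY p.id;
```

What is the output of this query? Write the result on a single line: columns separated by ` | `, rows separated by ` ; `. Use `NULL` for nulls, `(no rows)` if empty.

1 | Priya ; 3 | Owen

For each customers row, check whether any orders with matching customer_id has amount < 22.
Keep rows where that is true.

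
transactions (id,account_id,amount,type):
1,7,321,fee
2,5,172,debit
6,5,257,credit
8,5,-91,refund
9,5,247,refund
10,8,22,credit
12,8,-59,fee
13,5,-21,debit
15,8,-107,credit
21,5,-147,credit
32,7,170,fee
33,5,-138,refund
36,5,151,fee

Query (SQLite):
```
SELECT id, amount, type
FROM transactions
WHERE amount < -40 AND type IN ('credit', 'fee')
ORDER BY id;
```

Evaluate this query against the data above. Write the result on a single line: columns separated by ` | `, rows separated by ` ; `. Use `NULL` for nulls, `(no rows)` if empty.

12 | -59 | fee ; 15 | -107 | credit ; 21 | -147 | credit

amount < -40: ids {8, 12, 15, 21, 33}
type IN ('credit', 'fee'): ids {1, 6, 10, 12, 15, 21, 32, 36}
Combine with AND.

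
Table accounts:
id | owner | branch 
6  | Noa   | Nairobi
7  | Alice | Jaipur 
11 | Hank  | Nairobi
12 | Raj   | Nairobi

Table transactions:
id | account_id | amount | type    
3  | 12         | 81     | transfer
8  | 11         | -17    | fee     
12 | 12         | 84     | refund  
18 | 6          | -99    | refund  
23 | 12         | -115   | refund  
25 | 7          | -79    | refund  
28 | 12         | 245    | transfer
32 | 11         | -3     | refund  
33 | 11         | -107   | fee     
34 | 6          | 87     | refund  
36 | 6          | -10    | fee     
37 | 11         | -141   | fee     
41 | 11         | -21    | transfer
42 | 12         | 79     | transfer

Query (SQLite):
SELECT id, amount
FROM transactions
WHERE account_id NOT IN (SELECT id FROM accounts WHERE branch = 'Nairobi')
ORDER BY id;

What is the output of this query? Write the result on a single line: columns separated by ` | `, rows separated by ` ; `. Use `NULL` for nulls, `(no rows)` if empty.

25 | -79

Inner query: accounts.id where branch = 'Nairobi'.
Outer: keep transactions rows whose account_id is not in that set.
Inner query → {6, 11, 12}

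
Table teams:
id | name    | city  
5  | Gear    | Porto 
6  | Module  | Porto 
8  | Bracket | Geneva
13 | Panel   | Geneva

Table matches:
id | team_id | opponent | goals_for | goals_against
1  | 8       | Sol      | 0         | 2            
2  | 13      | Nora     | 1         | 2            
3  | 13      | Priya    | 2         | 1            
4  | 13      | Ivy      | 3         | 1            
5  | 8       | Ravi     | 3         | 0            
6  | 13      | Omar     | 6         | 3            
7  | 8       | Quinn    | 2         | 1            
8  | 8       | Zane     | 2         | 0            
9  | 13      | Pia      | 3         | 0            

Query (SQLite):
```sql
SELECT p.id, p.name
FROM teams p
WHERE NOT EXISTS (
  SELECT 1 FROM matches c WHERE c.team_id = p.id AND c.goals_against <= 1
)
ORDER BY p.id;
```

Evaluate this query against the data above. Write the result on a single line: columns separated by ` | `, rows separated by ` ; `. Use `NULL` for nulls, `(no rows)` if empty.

For each teams row, check whether any matches with matching team_id has goals_against <= 1.
Keep rows where that is false.

5 | Gear ; 6 | Module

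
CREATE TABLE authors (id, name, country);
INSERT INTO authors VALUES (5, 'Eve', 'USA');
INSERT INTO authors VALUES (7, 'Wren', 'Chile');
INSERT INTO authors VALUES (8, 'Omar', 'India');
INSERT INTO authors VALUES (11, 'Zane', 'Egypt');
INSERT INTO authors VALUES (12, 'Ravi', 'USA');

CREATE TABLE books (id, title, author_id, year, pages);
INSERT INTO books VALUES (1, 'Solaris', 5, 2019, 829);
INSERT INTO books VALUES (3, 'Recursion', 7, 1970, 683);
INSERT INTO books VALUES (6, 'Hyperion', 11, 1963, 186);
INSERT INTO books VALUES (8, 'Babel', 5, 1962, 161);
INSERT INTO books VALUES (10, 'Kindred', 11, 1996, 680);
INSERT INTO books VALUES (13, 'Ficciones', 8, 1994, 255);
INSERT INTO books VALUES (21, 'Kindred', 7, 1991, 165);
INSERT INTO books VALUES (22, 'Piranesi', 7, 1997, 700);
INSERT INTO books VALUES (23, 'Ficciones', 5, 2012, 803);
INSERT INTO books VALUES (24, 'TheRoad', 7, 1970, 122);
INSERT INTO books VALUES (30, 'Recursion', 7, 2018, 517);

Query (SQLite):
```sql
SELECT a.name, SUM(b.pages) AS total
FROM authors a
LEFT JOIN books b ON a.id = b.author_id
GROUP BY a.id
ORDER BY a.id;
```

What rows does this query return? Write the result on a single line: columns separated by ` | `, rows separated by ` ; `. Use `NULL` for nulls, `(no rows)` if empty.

Eve | 1793 ; Wren | 2187 ; Omar | 255 ; Zane | 866 ; Ravi | NULL

LEFT JOIN keeps every authors row; unmatched ones get NULL for books columns.
Group by authors.id and compute SUM(b.pages). SUM over an all-NULL group is NULL.
  5: ids {1, 8, 23} → SUM(b.pages)=1793
  7: ids {3, 21, 22, 24, 30} → SUM(b.pages)=2187
  8: ids {13} → SUM(b.pages)=255
  11: ids {6, 10} → SUM(b.pages)=866
  12: ids {—} → SUM(b.pages)=NULL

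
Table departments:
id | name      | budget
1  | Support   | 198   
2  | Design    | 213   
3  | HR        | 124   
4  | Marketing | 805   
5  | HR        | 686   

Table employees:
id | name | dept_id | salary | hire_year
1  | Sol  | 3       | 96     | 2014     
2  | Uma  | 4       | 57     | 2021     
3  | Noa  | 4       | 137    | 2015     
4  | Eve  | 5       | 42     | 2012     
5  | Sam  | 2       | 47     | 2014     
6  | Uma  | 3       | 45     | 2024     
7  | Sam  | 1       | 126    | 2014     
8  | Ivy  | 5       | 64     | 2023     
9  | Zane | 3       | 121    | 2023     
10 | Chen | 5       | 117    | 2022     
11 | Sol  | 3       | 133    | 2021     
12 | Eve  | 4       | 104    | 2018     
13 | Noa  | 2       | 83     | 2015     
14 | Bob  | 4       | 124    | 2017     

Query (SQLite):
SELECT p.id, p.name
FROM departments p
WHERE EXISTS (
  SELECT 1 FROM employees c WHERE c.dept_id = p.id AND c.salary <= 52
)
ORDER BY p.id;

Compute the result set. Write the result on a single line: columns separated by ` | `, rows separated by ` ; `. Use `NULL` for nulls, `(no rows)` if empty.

For each departments row, check whether any employees with matching dept_id has salary <= 52.
Keep rows where that is true.

2 | Design ; 3 | HR ; 5 | HR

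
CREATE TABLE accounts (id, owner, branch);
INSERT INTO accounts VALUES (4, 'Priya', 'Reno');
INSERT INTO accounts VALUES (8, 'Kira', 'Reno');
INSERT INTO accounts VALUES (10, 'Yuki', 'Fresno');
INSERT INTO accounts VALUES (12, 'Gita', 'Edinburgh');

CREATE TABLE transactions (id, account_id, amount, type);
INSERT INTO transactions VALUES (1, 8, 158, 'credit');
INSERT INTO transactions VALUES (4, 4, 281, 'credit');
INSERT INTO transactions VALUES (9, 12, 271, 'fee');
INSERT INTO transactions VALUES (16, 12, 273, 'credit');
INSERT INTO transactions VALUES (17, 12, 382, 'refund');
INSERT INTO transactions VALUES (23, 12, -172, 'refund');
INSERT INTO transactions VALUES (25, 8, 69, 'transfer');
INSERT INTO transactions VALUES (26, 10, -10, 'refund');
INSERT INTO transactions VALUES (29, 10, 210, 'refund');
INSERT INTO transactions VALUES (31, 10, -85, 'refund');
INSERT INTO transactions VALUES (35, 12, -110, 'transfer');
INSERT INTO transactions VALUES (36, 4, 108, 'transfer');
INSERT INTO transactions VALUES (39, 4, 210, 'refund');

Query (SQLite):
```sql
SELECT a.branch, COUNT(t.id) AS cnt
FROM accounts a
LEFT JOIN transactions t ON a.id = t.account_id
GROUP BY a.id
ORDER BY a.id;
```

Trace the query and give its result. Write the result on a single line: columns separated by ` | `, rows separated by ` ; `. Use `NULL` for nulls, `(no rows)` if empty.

LEFT JOIN keeps every accounts row; unmatched ones get NULL for transactions columns.
Group by accounts.id and compute COUNT(t.id). COUNT(col) of an all-NULL group is 0.
  4: ids {4, 36, 39} → COUNT(t.id)=3
  8: ids {1, 25} → COUNT(t.id)=2
  10: ids {26, 29, 31} → COUNT(t.id)=3
  12: ids {9, 16, 17, 23, 35} → COUNT(t.id)=5

Reno | 3 ; Reno | 2 ; Fresno | 3 ; Edinburgh | 5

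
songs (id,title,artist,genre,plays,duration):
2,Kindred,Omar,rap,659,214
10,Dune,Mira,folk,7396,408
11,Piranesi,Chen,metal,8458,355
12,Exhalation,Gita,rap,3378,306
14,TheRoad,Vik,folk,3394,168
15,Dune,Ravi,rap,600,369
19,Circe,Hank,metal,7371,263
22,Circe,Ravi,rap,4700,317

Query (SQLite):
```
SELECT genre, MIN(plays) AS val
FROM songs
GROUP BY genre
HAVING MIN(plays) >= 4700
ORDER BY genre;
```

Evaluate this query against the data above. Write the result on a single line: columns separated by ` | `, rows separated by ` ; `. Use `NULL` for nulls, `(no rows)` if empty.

metal | 7371

Partition songs by genre; compute MIN(plays) within each group.
HAVING: keep groups where MIN(plays) >= 4700.
  folk: ids {10, 14} → MIN(plays)=3394
  metal: ids {11, 19} → MIN(plays)=7371
  rap: ids {2, 12, 15, 22} → MIN(plays)=600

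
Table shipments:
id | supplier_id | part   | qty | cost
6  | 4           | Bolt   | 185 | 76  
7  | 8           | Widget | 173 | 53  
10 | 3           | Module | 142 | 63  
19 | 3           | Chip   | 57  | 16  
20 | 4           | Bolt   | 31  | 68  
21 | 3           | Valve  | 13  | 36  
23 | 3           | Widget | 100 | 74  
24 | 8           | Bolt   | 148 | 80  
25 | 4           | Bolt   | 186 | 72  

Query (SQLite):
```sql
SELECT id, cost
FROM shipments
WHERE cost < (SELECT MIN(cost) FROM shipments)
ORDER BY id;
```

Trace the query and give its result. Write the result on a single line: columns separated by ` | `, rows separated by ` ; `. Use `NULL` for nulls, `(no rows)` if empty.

(no rows)

Scalar subquery: MIN(cost) over all shipments rows = 16.
Keep rows where cost < that value.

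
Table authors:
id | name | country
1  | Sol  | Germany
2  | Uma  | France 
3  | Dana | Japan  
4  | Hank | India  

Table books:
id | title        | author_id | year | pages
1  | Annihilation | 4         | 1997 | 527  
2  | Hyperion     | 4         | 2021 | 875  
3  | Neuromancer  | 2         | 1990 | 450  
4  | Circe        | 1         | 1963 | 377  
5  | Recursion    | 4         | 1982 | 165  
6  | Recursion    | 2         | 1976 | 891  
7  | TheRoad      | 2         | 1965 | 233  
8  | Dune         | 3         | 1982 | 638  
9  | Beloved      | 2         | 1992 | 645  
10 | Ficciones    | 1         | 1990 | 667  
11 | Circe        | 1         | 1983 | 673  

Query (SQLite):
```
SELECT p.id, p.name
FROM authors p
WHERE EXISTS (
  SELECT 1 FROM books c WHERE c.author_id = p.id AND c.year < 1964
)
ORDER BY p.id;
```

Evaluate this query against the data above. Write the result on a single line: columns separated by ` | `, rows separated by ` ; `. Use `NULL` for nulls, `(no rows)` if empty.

For each authors row, check whether any books with matching author_id has year < 1964.
Keep rows where that is true.

1 | Sol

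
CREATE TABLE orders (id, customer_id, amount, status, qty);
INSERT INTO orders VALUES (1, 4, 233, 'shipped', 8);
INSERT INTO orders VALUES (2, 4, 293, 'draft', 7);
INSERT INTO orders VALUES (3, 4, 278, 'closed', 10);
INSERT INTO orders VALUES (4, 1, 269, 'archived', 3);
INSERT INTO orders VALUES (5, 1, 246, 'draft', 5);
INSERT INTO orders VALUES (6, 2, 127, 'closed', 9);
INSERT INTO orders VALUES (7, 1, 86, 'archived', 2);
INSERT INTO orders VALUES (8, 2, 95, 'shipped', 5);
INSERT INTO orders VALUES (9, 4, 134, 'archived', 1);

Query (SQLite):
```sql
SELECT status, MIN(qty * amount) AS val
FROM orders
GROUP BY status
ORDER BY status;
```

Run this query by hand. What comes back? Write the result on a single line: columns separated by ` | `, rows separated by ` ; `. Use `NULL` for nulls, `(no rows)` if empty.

archived | 134 ; closed | 1143 ; draft | 1230 ; shipped | 475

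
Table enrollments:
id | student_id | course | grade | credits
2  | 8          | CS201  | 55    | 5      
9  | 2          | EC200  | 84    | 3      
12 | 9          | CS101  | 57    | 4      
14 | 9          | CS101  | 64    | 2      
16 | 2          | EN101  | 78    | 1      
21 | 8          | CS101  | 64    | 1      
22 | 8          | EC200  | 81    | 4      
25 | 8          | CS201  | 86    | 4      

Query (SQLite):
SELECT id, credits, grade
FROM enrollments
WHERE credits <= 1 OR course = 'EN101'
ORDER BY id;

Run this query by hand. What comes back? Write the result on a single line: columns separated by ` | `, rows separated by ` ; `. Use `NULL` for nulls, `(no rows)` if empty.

credits <= 1: ids {16, 21}
course = 'EN101': ids {16}
Combine with OR.

16 | 1 | 78 ; 21 | 1 | 64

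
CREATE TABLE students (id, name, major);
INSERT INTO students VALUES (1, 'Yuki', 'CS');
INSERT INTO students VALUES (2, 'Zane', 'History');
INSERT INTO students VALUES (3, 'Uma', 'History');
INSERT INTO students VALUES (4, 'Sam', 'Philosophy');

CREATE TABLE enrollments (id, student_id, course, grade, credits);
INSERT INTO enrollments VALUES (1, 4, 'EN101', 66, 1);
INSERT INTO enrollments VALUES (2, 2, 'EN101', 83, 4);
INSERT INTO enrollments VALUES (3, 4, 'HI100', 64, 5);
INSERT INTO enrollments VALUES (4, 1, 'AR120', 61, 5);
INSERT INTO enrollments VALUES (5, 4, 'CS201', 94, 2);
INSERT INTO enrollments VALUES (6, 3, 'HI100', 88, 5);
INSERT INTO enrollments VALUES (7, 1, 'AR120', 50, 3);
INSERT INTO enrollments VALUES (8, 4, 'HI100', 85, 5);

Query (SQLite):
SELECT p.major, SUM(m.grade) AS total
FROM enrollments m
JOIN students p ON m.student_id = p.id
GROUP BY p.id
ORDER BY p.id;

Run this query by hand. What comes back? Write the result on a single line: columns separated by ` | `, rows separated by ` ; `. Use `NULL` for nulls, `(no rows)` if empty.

CS | 111 ; History | 83 ; History | 88 ; Philosophy | 309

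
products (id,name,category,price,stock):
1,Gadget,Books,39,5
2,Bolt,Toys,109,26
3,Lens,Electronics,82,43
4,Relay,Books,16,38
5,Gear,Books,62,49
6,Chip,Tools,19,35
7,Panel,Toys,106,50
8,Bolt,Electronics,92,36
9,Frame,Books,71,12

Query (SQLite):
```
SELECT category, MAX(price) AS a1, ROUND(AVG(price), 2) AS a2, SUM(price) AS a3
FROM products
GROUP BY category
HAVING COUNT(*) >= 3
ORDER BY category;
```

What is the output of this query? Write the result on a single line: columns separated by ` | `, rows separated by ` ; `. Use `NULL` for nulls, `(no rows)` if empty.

Books | 71 | 47 | 188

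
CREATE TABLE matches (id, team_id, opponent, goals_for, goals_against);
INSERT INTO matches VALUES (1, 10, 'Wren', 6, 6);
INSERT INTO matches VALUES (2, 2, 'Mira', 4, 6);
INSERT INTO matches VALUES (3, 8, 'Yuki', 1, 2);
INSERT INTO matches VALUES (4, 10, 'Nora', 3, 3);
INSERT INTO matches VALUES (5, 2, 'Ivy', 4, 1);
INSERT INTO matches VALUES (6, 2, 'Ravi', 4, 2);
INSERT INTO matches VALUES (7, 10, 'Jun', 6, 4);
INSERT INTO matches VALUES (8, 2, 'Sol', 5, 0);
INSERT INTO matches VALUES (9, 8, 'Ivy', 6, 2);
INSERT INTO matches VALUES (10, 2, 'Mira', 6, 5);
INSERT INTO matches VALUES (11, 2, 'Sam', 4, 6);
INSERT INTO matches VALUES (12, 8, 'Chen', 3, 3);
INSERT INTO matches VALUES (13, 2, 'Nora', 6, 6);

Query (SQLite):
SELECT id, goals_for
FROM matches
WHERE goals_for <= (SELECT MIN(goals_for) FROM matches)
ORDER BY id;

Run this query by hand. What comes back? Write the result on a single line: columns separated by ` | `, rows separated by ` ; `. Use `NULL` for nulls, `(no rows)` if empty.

3 | 1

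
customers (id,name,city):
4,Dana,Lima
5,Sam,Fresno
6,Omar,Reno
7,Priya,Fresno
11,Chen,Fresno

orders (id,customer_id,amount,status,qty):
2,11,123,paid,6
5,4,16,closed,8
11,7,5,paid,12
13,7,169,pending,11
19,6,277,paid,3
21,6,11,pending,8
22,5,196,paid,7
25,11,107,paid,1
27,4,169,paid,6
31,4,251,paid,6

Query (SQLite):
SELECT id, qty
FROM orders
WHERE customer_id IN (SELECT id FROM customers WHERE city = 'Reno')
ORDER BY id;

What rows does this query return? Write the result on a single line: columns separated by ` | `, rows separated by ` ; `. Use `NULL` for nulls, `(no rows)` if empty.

19 | 3 ; 21 | 8

Inner query: customers.id where city = 'Reno'.
Outer: keep orders rows whose customer_id is in that set.
Inner query → {6}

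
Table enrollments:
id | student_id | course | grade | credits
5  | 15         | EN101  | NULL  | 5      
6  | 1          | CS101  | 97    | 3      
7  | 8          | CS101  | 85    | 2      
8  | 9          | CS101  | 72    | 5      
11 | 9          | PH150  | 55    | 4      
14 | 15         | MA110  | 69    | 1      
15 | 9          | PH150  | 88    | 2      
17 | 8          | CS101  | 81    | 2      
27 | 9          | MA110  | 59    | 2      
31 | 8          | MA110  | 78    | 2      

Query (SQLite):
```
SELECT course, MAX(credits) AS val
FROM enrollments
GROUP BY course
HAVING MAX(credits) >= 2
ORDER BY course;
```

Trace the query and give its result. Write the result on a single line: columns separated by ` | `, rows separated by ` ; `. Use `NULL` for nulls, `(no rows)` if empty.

Partition enrollments by course; compute MAX(credits) within each group.
HAVING: keep groups where MAX(credits) >= 2.
  CS101: ids {6, 7, 8, 17} → MAX(credits)=5
  EN101: ids {5} → MAX(credits)=5
  MA110: ids {14, 27, 31} → MAX(credits)=2
  PH150: ids {11, 15} → MAX(credits)=4

CS101 | 5 ; EN101 | 5 ; MA110 | 2 ; PH150 | 4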